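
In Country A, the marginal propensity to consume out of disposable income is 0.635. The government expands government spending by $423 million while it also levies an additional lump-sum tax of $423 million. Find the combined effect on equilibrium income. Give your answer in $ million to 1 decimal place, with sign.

+$423.0 million

Expenditure multiplier = 1/(1 − MPC) = 1/(1 − 0.635) = 1/0.365 ≈ 2.74.
ΔG contributes k·ΔG = (+$423 million) / 0.365 ≈ +$1,158.9 million.
ΔT of +$423 million changes first-round spending by −c·ΔT = −$268.605 million, contributing k·(−c·ΔT) = (−$268.605 million) / 0.365 ≈ −$735.9 million.
With ΔG = ΔT and no other leakages, the balanced-budget multiplier is 1, so ΔY = ΔG = +$423 million.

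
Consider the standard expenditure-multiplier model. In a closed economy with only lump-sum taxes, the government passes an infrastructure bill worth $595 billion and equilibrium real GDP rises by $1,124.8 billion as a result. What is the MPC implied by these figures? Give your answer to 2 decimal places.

0.47

Implied spending multiplier k = ΔY/ΔG = 1,124.8/595 ≈ 1.8904.
Since k = 1/(1 − MPC), MPC = 1 − 1/k = 1 − ΔG/ΔY = 1 − 595/1,124.8 ≈ 0.47.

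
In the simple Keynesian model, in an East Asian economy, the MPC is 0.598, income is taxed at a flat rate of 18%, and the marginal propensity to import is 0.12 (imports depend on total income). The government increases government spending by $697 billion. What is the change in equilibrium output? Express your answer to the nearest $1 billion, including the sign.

+$1,107 billion

Government-spending multiplier = 1/(1 − c(1−t) + m) = 1/(1 − 0.598×0.82 + 0.12) = 1/0.62964 ≈ 1.588.
ΔY = k × ΔG = (+$697 billion) / 0.62964 ≈ +$1,107 billion.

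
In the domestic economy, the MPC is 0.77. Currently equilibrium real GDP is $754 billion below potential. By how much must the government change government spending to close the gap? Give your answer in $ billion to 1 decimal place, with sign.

+$173.4 billion

Spending multiplier = 1/(1 − MPC) = 1/(1 − 0.77) = 1/0.23 ≈ 4.348.
Need ΔY = +$754 billion, so ΔG = ΔY/k = (+$754 billion) × 0.23 ≈ +$173.4 billion.
The government should increase government spending by $173.4 billion.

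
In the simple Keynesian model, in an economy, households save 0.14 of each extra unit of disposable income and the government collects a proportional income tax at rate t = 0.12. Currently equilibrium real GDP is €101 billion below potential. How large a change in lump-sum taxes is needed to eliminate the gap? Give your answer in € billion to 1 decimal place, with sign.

MPC = 1 − MPS = 1 − 0.14 = 0.86.
Spending multiplier = 1/(1 − c(1−t)) = 1/(1 − 0.86×0.88) = 1/0.2432 ≈ 4.112.
Tax multiplier = −c·k = −0.86/0.2432 ≈ −3.536. Need ΔY = +€101 billion, so ΔT = ΔY/(−c·k) = −(+€101 billion) × 0.2432 / 0.86 ≈ −€28.6 billion.
The government should cut lump-sum taxes by €28.6 billion.

−€28.6 billion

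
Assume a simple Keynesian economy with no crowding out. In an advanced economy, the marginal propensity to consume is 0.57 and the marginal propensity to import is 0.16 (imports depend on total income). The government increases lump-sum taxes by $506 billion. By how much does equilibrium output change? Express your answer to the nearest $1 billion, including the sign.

−$489 billion

A lump-sum tax change of +$506 billion shifts disposable income by −$506 billion; first-round consumption changes by −c × ΔT = −0.57 × (+$506 billion) = −$288.42 billion.
Expenditure multiplier = 1/(1 − c + m) = 1/(1 − 0.57 + 0.16) = 1/0.59 ≈ 1.695.
The tax multiplier is −c × k ≈ −0.966, so ΔY = k × (−c·ΔT) = (−$288.42 billion) / 0.59 ≈ −$489 billion.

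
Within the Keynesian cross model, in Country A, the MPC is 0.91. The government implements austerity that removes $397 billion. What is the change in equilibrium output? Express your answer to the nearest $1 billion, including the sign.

−$4,411 billion

Expenditure multiplier = 1/(1 − MPC) = 1/(1 − 0.91) = 1/0.09 ≈ 11.111.
ΔY = k × ΔG = (−$397 billion) / 0.09 ≈ −$4,411 billion.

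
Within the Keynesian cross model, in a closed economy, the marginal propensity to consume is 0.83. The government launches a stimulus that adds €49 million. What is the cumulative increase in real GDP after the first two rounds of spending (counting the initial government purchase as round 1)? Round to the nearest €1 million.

Round 1 adds ΔG = €49 million; each later round is MPC = 0.83 times the previous.
After 2 rounds: 49 + 40.67 = ΔG·(1 − c^2)/(1 − c) = 49 × (1 − 0.6889)/0.17 ≈ €90 million.

€90 million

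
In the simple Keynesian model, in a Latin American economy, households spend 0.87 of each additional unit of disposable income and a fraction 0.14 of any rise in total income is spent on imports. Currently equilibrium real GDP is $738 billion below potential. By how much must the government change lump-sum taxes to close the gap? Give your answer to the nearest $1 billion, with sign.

−$229 billion

Spending multiplier = 1/(1 − c + m) = 1/(1 − 0.87 + 0.14) = 1/0.27 ≈ 3.704.
Tax multiplier = −c·k = −0.87/0.27 ≈ −3.222. Need ΔY = +$738 billion, so ΔT = ΔY/(−c·k) = −(+$738 billion) × 0.27 / 0.87 ≈ −$229 billion.
The government should cut lump-sum taxes by $229 billion.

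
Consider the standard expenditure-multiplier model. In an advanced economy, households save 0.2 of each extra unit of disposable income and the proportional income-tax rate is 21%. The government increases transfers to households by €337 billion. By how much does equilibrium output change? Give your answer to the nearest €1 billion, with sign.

MPC = 1 − MPS = 1 − 0.2 = 0.8.
The transfer change shifts disposable income by +€337 billion, so first-round consumption changes by c·ΔTR = 0.8 × (+€337 billion) = +€269.6 billion.
Expenditure multiplier = 1/(1 − c(1−t)) = 1/(1 − 0.8×0.79) = 1/0.368 ≈ 2.717.
The transfer multiplier is c × k ≈ 2.174, so ΔY = k × (c·ΔTR) = (+€269.6 billion) / 0.368 ≈ +€733 billion.

+€733 billion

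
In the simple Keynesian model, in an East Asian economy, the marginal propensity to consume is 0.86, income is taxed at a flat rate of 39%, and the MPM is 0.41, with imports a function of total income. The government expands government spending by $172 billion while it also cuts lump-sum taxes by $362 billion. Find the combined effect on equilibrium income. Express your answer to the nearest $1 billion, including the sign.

Expenditure multiplier = 1/(1 − c(1−t) + m) = 1/(1 − 0.86×0.61 + 0.41) = 1/0.8854 ≈ 1.129.
ΔG contributes k·ΔG = (+$172 billion) / 0.8854 ≈ +$194.3 billion.
ΔT of −$362 billion changes first-round spending by −c·ΔT = +$311.32 billion, contributing k·(−c·ΔT) = (+$311.32 billion) / 0.8854 ≈ +$351.6 billion.
Net ΔY = k(ΔG − c·ΔT) = (+$483.32 billion) / 0.8854 ≈ +$546 billion.

+$546 billion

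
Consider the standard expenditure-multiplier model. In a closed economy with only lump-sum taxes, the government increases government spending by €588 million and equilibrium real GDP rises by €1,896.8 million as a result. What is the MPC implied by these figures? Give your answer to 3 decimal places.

Implied spending multiplier k = ΔY/ΔG = 1,896.8/588 ≈ 3.2259.
Since k = 1/(1 − MPC), MPC = 1 − 1/k = 1 − ΔG/ΔY = 1 − 588/1,896.8 ≈ 0.690.

0.690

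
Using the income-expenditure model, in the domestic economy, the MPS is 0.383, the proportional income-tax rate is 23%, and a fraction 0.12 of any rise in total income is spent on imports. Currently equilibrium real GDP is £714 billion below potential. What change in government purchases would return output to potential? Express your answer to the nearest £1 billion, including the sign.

+£460 billion

MPC = 1 − MPS = 1 − 0.383 = 0.617.
Spending multiplier = 1/(1 − c(1−t) + m) = 1/(1 − 0.617×0.77 + 0.12) = 1/0.64491 ≈ 1.551.
Need ΔY = +£714 billion, so ΔG = ΔY/k = (+£714 billion) × 0.64491 ≈ +£460 billion.
The government should increase government purchases by £460 billion.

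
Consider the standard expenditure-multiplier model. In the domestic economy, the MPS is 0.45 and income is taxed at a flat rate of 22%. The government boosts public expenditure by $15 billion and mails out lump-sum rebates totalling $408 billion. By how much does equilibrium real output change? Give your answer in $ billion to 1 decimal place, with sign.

+$419.3 billion

MPC = 1 − MPS = 1 − 0.45 = 0.55.
Expenditure multiplier = 1/(1 − c(1−t)) = 1/(1 − 0.55×0.78) = 1/0.571 ≈ 1.751.
ΔG contributes k·ΔG = (+$15 billion) / 0.571 ≈ +$26.3 billion.
ΔT of −$408 billion changes first-round spending by −c·ΔT = +$224.4 billion, contributing k·(−c·ΔT) = (+$224.4 billion) / 0.571 ≈ +$393 billion.
Net ΔY = k(ΔG − c·ΔT) = (+$239.4 billion) / 0.571 ≈ +$419.3 billion.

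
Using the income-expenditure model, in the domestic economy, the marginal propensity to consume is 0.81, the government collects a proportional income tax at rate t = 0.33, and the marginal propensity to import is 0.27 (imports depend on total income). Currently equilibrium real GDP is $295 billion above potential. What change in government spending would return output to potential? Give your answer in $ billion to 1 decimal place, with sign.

Spending multiplier = 1/(1 − c(1−t) + m) = 1/(1 − 0.81×0.67 + 0.27) = 1/0.7273 ≈ 1.375.
Need ΔY = −$295 billion, so ΔG = ΔY/k = (−$295 billion) × 0.7273 ≈ −$214.6 billion.
The government should cut government spending by $214.6 billion.

−$214.6 billion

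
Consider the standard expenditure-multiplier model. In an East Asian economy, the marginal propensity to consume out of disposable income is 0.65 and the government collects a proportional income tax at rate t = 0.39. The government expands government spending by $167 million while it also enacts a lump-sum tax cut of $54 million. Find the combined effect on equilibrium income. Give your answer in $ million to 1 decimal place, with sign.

Expenditure multiplier = 1/(1 − c(1−t)) = 1/(1 − 0.65×0.61) = 1/0.6035 ≈ 1.657.
ΔG contributes k·ΔG = (+$167 million) / 0.6035 ≈ +$276.7 million.
ΔT of −$54 million changes first-round spending by −c·ΔT = +$35.1 million, contributing k·(−c·ΔT) = (+$35.1 million) / 0.6035 ≈ +$58.2 million.
Net ΔY = k(ΔG − c·ΔT) = (+$202.1 million) / 0.6035 ≈ +$334.9 million.

+$334.9 million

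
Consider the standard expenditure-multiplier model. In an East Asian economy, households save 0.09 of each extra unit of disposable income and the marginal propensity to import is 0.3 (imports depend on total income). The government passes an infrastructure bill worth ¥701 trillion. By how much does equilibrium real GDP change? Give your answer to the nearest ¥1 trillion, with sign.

MPC = 1 − MPS = 1 − 0.09 = 0.91.
Government-spending multiplier = 1/(1 − c + m) = 1/(1 − 0.91 + 0.3) = 1/0.39 ≈ 2.564.
ΔY = k × ΔG = (+¥701 trillion) / 0.39 ≈ +¥1,797 trillion.

+¥1,797 trillion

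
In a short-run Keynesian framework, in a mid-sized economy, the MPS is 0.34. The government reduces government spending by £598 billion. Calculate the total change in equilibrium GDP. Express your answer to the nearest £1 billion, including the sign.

−£1,759 billion

MPC = 1 − MPS = 1 − 0.34 = 0.66.
Government-spending multiplier = 1/(1 − MPC) = 1/(1 − 0.66) = 1/0.34 ≈ 2.941.
ΔY = k × ΔG = (−£598 billion) / 0.34 ≈ −£1,759 billion.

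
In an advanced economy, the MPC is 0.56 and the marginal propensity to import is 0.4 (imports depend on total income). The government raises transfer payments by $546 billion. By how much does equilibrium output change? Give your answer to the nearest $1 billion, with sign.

+$364 billion

The transfer change shifts disposable income by +$546 billion, so first-round consumption changes by c·ΔTR = 0.56 × (+$546 billion) = +$305.76 billion.
Expenditure multiplier = 1/(1 − c + m) = 1/(1 − 0.56 + 0.4) = 1/0.84 ≈ 1.19.
The transfer multiplier is c × k ≈ 0.667, so ΔY = k × (c·ΔTR) = (+$305.76 billion) / 0.84 = +$364 billion.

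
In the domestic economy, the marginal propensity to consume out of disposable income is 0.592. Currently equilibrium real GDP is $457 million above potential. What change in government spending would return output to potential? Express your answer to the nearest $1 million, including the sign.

Spending multiplier = 1/(1 − MPC) = 1/(1 − 0.592) = 1/0.408 ≈ 2.451.
Need ΔY = −$457 million, so ΔG = ΔY/k = (−$457 million) × 0.408 ≈ −$186 million.
The government should cut government spending by $186 million.

−$186 million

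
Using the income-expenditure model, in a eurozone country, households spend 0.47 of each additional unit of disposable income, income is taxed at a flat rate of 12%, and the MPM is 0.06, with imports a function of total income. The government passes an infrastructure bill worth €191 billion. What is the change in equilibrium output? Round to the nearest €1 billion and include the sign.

Spending multiplier = 1/(1 − c(1−t) + m) = 1/(1 − 0.47×0.88 + 0.06) = 1/0.6464 ≈ 1.547.
ΔY = k × ΔG = (+€191 billion) / 0.6464 ≈ +€295 billion.

+€295 billion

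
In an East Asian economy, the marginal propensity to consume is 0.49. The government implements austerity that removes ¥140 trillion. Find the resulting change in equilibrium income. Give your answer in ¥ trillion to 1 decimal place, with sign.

Spending multiplier = 1/(1 − MPC) = 1/(1 − 0.49) = 1/0.51 ≈ 1.961.
ΔY = k × ΔG = (−¥140 trillion) / 0.51 ≈ −¥274.5 trillion.

−¥274.5 trillion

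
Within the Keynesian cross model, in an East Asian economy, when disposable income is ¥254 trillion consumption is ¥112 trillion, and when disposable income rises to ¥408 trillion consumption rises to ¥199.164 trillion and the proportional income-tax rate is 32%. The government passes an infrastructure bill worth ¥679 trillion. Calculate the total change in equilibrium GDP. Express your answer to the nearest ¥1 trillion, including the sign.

+¥1,104 trillion

MPC = ΔC/ΔYd = (199.164 − 112)/(408 − 254) = 87.164/154 = 0.566.
Expenditure multiplier = 1/(1 − c(1−t)) = 1/(1 − 0.566×0.68) = 1/0.61512 ≈ 1.626.
ΔY = k × ΔG = (+¥679 trillion) / 0.61512 ≈ +¥1,104 trillion.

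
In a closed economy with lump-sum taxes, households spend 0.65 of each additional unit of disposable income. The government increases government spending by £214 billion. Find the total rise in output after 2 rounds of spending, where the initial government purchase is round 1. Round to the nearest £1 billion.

Round 1 adds ΔG = £214 billion; each later round is MPC = 0.65 times the previous.
After 2 rounds: 214 + 139.1 = ΔG·(1 − c^2)/(1 − c) = 214 × (1 − 0.4225)/0.35 ≈ £353 billion.

£353 billion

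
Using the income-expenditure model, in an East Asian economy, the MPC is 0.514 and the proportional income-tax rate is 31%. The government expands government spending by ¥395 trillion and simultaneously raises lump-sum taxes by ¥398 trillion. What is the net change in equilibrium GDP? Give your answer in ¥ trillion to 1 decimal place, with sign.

+¥295.1 trillion

Expenditure multiplier = 1/(1 − c(1−t)) = 1/(1 − 0.514×0.69) = 1/0.64534 ≈ 1.55.
ΔG contributes k·ΔG = (+¥395 trillion) / 0.64534 ≈ +¥612.1 trillion.
ΔT of +¥398 trillion changes first-round spending by −c·ΔT = −¥204.572 trillion, contributing k·(−c·ΔT) = (−¥204.572 trillion) / 0.64534 ≈ −¥317 trillion.
Net ΔY = k(ΔG − c·ΔT) = (+¥190.428 trillion) / 0.64534 ≈ +¥295.1 trillion.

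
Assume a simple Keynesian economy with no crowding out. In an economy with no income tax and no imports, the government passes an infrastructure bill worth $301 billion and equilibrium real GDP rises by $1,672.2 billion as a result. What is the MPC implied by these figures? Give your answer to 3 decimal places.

Implied spending multiplier k = ΔY/ΔG = 1,672.2/301 ≈ 5.5555.
Since k = 1/(1 − MPC), MPC = 1 − 1/k = 1 − ΔG/ΔY = 1 − 301/1,672.2 ≈ 0.820.

0.820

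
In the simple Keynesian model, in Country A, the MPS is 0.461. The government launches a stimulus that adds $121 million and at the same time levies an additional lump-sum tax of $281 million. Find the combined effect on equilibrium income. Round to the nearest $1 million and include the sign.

−$66 million

MPC = 1 − MPS = 1 − 0.461 = 0.539.
Expenditure multiplier = 1/(1 − MPC) = 1/(1 − 0.539) = 1/0.461 ≈ 2.169.
ΔG contributes k·ΔG = (+$121 million) / 0.461 ≈ +$262.5 million.
ΔT of +$281 million changes first-round spending by −c·ΔT = −$151.459 million, contributing k·(−c·ΔT) = (−$151.459 million) / 0.461 ≈ −$328.5 million.
Net ΔY = k(ΔG − c·ΔT) = (−$30.459 million) / 0.461 ≈ −$66 million.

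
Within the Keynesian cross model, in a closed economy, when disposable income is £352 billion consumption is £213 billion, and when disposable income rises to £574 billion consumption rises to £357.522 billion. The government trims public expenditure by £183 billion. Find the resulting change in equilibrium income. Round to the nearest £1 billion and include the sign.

MPC = ΔC/ΔYd = (357.522 − 213)/(574 − 352) = 144.522/222 = 0.651.
Spending multiplier = 1/(1 − MPC) = 1/(1 − 0.651) = 1/0.349 ≈ 2.865.
ΔY = k × ΔG = (−£183 billion) / 0.349 ≈ −£524 billion.

−£524 billion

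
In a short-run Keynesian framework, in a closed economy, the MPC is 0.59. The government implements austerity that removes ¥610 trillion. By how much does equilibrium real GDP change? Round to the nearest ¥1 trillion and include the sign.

−¥1,488 trillion

Government-spending multiplier = 1/(1 − MPC) = 1/(1 − 0.59) = 1/0.41 ≈ 2.439.
ΔY = k × ΔG = (−¥610 trillion) / 0.41 ≈ −¥1,488 trillion.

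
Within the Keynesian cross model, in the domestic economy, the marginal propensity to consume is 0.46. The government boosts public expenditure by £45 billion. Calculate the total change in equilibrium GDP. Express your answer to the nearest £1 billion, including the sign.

+£83 billion

Spending multiplier = 1/(1 − MPC) = 1/(1 − 0.46) = 1/0.54 ≈ 1.852.
ΔY = k × ΔG = (+£45 billion) / 0.54 ≈ +£83 billion.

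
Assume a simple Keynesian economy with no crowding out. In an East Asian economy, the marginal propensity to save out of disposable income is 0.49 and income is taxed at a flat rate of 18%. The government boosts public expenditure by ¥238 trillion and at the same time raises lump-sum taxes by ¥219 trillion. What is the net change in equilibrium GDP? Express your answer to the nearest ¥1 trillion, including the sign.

+¥217 trillion

MPC = 1 − MPS = 1 − 0.49 = 0.51.
Expenditure multiplier = 1/(1 − c(1−t)) = 1/(1 − 0.51×0.82) = 1/0.5818 ≈ 1.719.
ΔG contributes k·ΔG = (+¥238 trillion) / 0.5818 ≈ +¥409.1 trillion.
ΔT of +¥219 trillion changes first-round spending by −c·ΔT = −¥111.69 trillion, contributing k·(−c·ΔT) = (−¥111.69 trillion) / 0.5818 ≈ −¥192 trillion.
Net ΔY = k(ΔG − c·ΔT) = (+¥126.31 trillion) / 0.5818 ≈ +¥217 trillion.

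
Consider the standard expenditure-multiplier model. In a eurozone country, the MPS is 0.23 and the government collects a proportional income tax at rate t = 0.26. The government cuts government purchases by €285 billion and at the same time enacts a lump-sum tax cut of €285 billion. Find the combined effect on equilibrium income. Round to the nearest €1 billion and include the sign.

−€152 billion

MPC = 1 − MPS = 1 − 0.23 = 0.77.
Expenditure multiplier = 1/(1 − c(1−t)) = 1/(1 − 0.77×0.74) = 1/0.4302 ≈ 2.325.
ΔG contributes k·ΔG = (−€285 billion) / 0.4302 ≈ −€662.5 billion.
ΔT of −€285 billion changes first-round spending by −c·ΔT = +€219.45 billion, contributing k·(−c·ΔT) = (+€219.45 billion) / 0.4302 ≈ +€510.1 billion.
Net ΔY = k(ΔG − c·ΔT) = (−€65.55 billion) / 0.4302 ≈ −€152 billion.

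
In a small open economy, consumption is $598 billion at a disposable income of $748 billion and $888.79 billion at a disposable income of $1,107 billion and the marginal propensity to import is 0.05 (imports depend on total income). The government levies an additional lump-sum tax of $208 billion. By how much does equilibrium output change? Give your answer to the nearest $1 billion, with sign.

MPC = ΔC/ΔYd = (888.79 − 598)/(1,107 − 748) = 290.79/359 = 0.81.
A lump-sum tax change of +$208 billion shifts disposable income by −$208 billion; first-round consumption changes by −c × ΔT = −0.81 × (+$208 billion) = −$168.48 billion.
Expenditure multiplier = 1/(1 − c + m) = 1/(1 − 0.81 + 0.05) = 1/0.24 ≈ 4.167.
The tax multiplier is −c × k = −3.375, so ΔY = k × (−c·ΔT) = (−$168.48 billion) / 0.24 = −$702 billion.

−$702 billion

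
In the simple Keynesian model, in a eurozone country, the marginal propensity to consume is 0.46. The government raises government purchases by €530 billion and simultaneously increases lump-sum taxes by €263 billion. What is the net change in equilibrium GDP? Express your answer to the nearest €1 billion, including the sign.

Expenditure multiplier = 1/(1 − MPC) = 1/(1 − 0.46) = 1/0.54 ≈ 1.852.
ΔG contributes k·ΔG = (+€530 billion) / 0.54 ≈ +€981.5 billion.
ΔT of +€263 billion changes first-round spending by −c·ΔT = −€120.98 billion, contributing k·(−c·ΔT) = (−€120.98 billion) / 0.54 ≈ −€224 billion.
Net ΔY = k(ΔG − c·ΔT) = (+€409.02 billion) / 0.54 ≈ +€757 billion.

+€757 billion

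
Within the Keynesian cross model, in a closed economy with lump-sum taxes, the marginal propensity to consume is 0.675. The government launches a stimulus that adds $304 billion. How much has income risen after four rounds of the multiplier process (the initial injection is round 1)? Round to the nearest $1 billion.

Round 1 adds ΔG = $304 billion; each later round is MPC = 0.675 times the previous.
After 4 rounds: 304 + 205.2 + 138.51 + 93.49425 = ΔG·(1 − c^4)/(1 − c) = 304 × (1 − 0.207594140625)/0.325 ≈ $741 billion.

$741 billion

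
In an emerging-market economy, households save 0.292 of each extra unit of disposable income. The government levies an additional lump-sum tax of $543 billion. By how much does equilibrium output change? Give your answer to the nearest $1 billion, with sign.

MPC = 1 − MPS = 1 − 0.292 = 0.708.
A lump-sum tax change of +$543 billion shifts disposable income by −$543 billion; first-round consumption changes by −c × ΔT = −0.708 × (+$543 billion) = −$384.444 billion.
Expenditure multiplier = 1/(1 − MPC) = 1/(1 − 0.708) = 1/0.292 ≈ 3.425.
The tax multiplier is −c × k ≈ −2.425, so ΔY = k × (−c·ΔT) = (−$384.444 billion) / 0.292 ≈ −$1,317 billion.

−$1,317 billion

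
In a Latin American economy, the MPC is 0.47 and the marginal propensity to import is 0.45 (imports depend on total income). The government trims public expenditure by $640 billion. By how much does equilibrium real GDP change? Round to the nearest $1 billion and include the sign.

−$653 billion

Government-spending multiplier = 1/(1 − c + m) = 1/(1 − 0.47 + 0.45) = 1/0.98 ≈ 1.02.
ΔY = k × ΔG = (−$640 billion) / 0.98 ≈ −$653 billion.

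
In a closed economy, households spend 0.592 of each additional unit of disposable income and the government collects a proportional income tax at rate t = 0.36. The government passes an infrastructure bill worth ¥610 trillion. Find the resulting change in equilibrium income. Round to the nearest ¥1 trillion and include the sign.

+¥982 trillion

Expenditure multiplier = 1/(1 − c(1−t)) = 1/(1 − 0.592×0.64) = 1/0.62112 ≈ 1.61.
ΔY = k × ΔG = (+¥610 trillion) / 0.62112 ≈ +¥982 trillion.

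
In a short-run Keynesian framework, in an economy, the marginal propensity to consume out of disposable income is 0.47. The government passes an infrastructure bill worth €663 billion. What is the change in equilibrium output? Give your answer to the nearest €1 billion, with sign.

+€1,251 billion

Spending multiplier = 1/(1 − MPC) = 1/(1 − 0.47) = 1/0.53 ≈ 1.887.
ΔY = k × ΔG = (+€663 billion) / 0.53 ≈ +€1,251 billion.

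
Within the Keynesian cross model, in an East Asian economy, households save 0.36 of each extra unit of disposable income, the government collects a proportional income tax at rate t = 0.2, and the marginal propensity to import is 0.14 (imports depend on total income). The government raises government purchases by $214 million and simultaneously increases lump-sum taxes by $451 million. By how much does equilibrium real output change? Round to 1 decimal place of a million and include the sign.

−$118.9 million

MPC = 1 − MPS = 1 − 0.36 = 0.64.
Expenditure multiplier = 1/(1 − c(1−t) + m) = 1/(1 − 0.64×0.8 + 0.14) = 1/0.628 ≈ 1.592.
ΔG contributes k·ΔG = (+$214 million) / 0.628 ≈ +$340.8 million.
ΔT of +$451 million changes first-round spending by −c·ΔT = −$288.64 million, contributing k·(−c·ΔT) = (−$288.64 million) / 0.628 ≈ −$459.6 million.
Net ΔY = k(ΔG − c·ΔT) = (−$74.64 million) / 0.628 ≈ −$118.9 million.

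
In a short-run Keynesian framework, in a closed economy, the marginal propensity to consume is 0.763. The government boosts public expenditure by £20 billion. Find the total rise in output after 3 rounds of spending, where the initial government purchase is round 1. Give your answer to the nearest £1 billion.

Round 1 adds ΔG = £20 billion; each later round is MPC = 0.763 times the previous.
After 3 rounds: 20 + 15.26 + 11.64338 = ΔG·(1 − c^3)/(1 − c) = 20 × (1 − 0.444194947)/0.237 ≈ £47 billion.

£47 billion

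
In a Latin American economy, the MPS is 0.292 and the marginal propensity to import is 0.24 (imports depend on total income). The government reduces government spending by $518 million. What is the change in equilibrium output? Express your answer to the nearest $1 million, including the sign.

MPC = 1 − MPS = 1 − 0.292 = 0.708.
Government-spending multiplier = 1/(1 − c + m) = 1/(1 − 0.708 + 0.24) = 1/0.532 ≈ 1.88.
ΔY = k × ΔG = (−$518 million) / 0.532 ≈ −$974 million.

−$974 million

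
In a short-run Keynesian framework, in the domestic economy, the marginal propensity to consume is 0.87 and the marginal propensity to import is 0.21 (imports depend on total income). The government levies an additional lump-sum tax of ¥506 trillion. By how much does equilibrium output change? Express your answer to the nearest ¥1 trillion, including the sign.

A lump-sum tax change of +¥506 trillion shifts disposable income by −¥506 trillion; first-round consumption changes by −c × ΔT = −0.87 × (+¥506 trillion) = −¥440.22 trillion.
Expenditure multiplier = 1/(1 − c + m) = 1/(1 − 0.87 + 0.21) = 1/0.34 ≈ 2.941.
The tax multiplier is −c × k ≈ −2.559, so ΔY = k × (−c·ΔT) = (−¥440.22 trillion) / 0.34 ≈ −¥1,295 trillion.

−¥1,295 trillion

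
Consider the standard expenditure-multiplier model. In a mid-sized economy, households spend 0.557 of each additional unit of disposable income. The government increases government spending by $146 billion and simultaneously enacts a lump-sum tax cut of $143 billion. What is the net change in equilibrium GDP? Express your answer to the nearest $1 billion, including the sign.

+$509 billion

Expenditure multiplier = 1/(1 − MPC) = 1/(1 − 0.557) = 1/0.443 ≈ 2.257.
ΔG contributes k·ΔG = (+$146 billion) / 0.443 ≈ +$329.6 billion.
ΔT of −$143 billion changes first-round spending by −c·ΔT = +$79.651 billion, contributing k·(−c·ΔT) = (+$79.651 billion) / 0.443 ≈ +$179.8 billion.
Net ΔY = k(ΔG − c·ΔT) = (+$225.651 billion) / 0.443 ≈ +$509 billion.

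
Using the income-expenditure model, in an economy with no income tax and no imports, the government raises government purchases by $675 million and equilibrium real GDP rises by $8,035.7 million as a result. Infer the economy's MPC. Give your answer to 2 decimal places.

Implied spending multiplier k = ΔY/ΔG = 8,035.7/675 ≈ 11.9047.
Since k = 1/(1 − MPC), MPC = 1 − 1/k = 1 − ΔG/ΔY = 1 − 675/8,035.7 ≈ 0.92.

0.92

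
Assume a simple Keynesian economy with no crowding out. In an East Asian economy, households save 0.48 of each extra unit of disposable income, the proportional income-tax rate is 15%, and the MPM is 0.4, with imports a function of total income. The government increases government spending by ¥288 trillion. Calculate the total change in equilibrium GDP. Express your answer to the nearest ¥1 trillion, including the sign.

MPC = 1 − MPS = 1 − 0.48 = 0.52.
Expenditure multiplier = 1/(1 − c(1−t) + m) = 1/(1 − 0.52×0.85 + 0.4) = 1/0.958 ≈ 1.044.
ΔY = k × ΔG = (+¥288 trillion) / 0.958 ≈ +¥301 trillion.

+¥301 trillion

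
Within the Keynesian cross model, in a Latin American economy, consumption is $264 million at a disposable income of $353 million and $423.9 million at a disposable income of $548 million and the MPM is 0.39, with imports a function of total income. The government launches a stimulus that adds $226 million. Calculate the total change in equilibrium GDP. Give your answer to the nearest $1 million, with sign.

+$396 million

MPC = ΔC/ΔYd = (423.9 − 264)/(548 − 353) = 159.9/195 = 0.82.
Government-spending multiplier = 1/(1 − c + m) = 1/(1 − 0.82 + 0.39) = 1/0.57 ≈ 1.754.
ΔY = k × ΔG = (+$226 million) / 0.57 ≈ +$396 million.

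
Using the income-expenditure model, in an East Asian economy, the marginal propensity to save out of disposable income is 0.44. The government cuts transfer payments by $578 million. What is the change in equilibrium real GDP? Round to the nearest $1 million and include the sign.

MPC = 1 − MPS = 1 − 0.44 = 0.56.
The transfer change shifts disposable income by −$578 million, so first-round consumption changes by c·ΔTR = 0.56 × (−$578 million) = −$323.68 million.
Expenditure multiplier = 1/(1 − MPC) = 1/(1 − 0.56) = 1/0.44 ≈ 2.273.
The transfer multiplier is c × k ≈ 1.273, so ΔY = k × (c·ΔTR) = (−$323.68 million) / 0.44 ≈ −$736 million.

−$736 million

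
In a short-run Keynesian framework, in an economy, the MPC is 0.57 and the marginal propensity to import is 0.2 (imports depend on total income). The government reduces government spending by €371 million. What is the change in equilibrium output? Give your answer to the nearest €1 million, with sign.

Spending multiplier = 1/(1 − c + m) = 1/(1 − 0.57 + 0.2) = 1/0.63 ≈ 1.587.
ΔY = k × ΔG = (−€371 million) / 0.63 ≈ −€589 million.

−€589 million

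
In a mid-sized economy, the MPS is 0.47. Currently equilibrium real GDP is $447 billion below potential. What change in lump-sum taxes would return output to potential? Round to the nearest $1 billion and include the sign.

−$396 billion

MPC = 1 − MPS = 1 − 0.47 = 0.53.
Spending multiplier = 1/(1 − MPC) = 1/(1 − 0.53) = 1/0.47 ≈ 2.128.
Tax multiplier = −c·k = −0.53/0.47 ≈ −1.128. Need ΔY = +$447 billion, so ΔT = ΔY/(−c·k) = −(+$447 billion) × 0.47 / 0.53 ≈ −$396 billion.
The government should cut lump-sum taxes by $396 billion.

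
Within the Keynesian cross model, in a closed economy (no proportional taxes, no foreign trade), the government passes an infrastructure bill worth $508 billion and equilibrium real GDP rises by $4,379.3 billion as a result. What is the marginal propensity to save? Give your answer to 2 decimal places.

Implied spending multiplier k = ΔY/ΔG = 4,379.3/508 ≈ 8.6207.
Since k = 1/(1 − MPC), MPC = 1 − 1/k = 1 − ΔG/ΔY = 1 − 508/4,379.3 ≈ 0.88.
MPS = 1 − MPC = 0.12.

0.12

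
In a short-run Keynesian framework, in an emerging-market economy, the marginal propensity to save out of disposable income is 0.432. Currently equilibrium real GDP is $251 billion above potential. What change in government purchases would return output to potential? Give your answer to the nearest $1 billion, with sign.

−$108 billion

MPC = 1 − MPS = 1 − 0.432 = 0.568.
Spending multiplier = 1/(1 − MPC) = 1/(1 − 0.568) = 1/0.432 ≈ 2.315.
Need ΔY = −$251 billion, so ΔG = ΔY/k = (−$251 billion) × 0.432 ≈ −$108 billion.
The government should cut government purchases by $108 billion.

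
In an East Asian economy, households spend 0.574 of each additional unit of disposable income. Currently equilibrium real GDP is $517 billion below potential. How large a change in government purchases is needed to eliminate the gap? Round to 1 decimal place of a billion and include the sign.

Spending multiplier = 1/(1 − MPC) = 1/(1 − 0.574) = 1/0.426 ≈ 2.347.
Need ΔY = +$517 billion, so ΔG = ΔY/k = (+$517 billion) × 0.426 ≈ +$220.2 billion.
The government should increase government purchases by $220.2 billion.

+$220.2 billion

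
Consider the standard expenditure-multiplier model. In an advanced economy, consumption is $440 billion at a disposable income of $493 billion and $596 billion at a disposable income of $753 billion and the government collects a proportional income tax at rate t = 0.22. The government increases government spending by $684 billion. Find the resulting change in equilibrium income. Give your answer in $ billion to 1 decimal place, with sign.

+$1,285.7 billion

MPC = ΔC/ΔYd = (596 − 440)/(753 − 493) = 156/260 = 0.6.
Spending multiplier = 1/(1 − c(1−t)) = 1/(1 − 0.6×0.78) = 1/0.532 ≈ 1.88.
ΔY = k × ΔG = (+$684 billion) / 0.532 ≈ +$1,285.7 billion.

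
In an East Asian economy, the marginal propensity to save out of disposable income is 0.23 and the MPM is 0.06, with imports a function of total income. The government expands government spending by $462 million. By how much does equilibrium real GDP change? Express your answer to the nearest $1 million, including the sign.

MPC = 1 − MPS = 1 − 0.23 = 0.77.
Government-spending multiplier = 1/(1 − c + m) = 1/(1 − 0.77 + 0.06) = 1/0.29 ≈ 3.448.
ΔY = k × ΔG = (+$462 million) / 0.29 ≈ +$1,593 million.

+$1,593 million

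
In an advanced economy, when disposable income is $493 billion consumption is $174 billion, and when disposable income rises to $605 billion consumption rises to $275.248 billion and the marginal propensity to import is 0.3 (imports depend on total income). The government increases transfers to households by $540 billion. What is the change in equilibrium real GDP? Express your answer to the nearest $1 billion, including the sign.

+$1,233 billion

MPC = ΔC/ΔYd = (275.248 − 174)/(605 − 493) = 101.248/112 = 0.904.
The transfer change shifts disposable income by +$540 billion, so first-round consumption changes by c·ΔTR = 0.904 × (+$540 billion) = +$488.16 billion.
Expenditure multiplier = 1/(1 − c + m) = 1/(1 − 0.904 + 0.3) = 1/0.396 ≈ 2.525.
The transfer multiplier is c × k ≈ 2.283, so ΔY = k × (c·ΔTR) = (+$488.16 billion) / 0.396 ≈ +$1,233 billion.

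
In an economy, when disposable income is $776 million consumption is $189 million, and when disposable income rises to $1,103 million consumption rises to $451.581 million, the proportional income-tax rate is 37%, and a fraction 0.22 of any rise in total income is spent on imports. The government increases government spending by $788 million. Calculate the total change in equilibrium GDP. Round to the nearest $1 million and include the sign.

+$1,103 million

MPC = ΔC/ΔYd = (451.581 − 189)/(1,103 − 776) = 262.581/327 = 0.803.
Government-spending multiplier = 1/(1 − c(1−t) + m) = 1/(1 − 0.803×0.63 + 0.22) = 1/0.71411 ≈ 1.4.
ΔY = k × ΔG = (+$788 million) / 0.71411 ≈ +$1,103 million.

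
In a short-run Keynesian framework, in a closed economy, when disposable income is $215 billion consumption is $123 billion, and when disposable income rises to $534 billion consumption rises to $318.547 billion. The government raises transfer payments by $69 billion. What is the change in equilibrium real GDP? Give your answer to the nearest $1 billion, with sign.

+$109 billion

MPC = ΔC/ΔYd = (318.547 − 123)/(534 − 215) = 195.547/319 = 0.613.
The transfer change shifts disposable income by +$69 billion, so first-round consumption changes by c·ΔTR = 0.613 × (+$69 billion) = +$42.297 billion.
Expenditure multiplier = 1/(1 − MPC) = 1/(1 − 0.613) = 1/0.387 ≈ 2.584.
The transfer multiplier is c × k ≈ 1.584, so ΔY = k × (c·ΔTR) = (+$42.297 billion) / 0.387 ≈ +$109 billion.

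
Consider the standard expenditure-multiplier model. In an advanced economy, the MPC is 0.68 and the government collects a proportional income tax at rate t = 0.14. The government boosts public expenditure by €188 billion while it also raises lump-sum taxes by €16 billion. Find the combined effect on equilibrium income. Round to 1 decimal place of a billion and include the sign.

Expenditure multiplier = 1/(1 − c(1−t)) = 1/(1 − 0.68×0.86) = 1/0.4152 ≈ 2.408.
ΔG contributes k·ΔG = (+€188 billion) / 0.4152 ≈ +€452.8 billion.
ΔT of +€16 billion changes first-round spending by −c·ΔT = −€10.88 billion, contributing k·(−c·ΔT) = (−€10.88 billion) / 0.4152 ≈ −€26.2 billion.
Net ΔY = k(ΔG − c·ΔT) = (+€177.12 billion) / 0.4152 ≈ +€426.6 billion.

+€426.6 billion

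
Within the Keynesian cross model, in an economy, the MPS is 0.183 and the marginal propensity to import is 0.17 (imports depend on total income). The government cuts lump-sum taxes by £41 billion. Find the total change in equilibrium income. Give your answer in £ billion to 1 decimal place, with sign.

MPC = 1 − MPS = 1 − 0.183 = 0.817.
A lump-sum tax change of −£41 billion shifts disposable income by +£41 billion; first-round consumption changes by −c × ΔT = −0.817 × (−£41 billion) = +£33.497 billion.
Expenditure multiplier = 1/(1 − c + m) = 1/(1 − 0.817 + 0.17) = 1/0.353 ≈ 2.833.
The tax multiplier is −c × k ≈ −2.314, so ΔY = k × (−c·ΔT) = (+£33.497 billion) / 0.353 ≈ +£94.9 billion.

+£94.9 billion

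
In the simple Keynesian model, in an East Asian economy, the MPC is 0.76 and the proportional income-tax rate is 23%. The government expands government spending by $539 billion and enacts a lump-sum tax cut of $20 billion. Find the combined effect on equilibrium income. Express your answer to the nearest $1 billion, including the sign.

+$1,336 billion

Expenditure multiplier = 1/(1 − c(1−t)) = 1/(1 − 0.76×0.77) = 1/0.4148 ≈ 2.411.
ΔG contributes k·ΔG = (+$539 billion) / 0.4148 ≈ +$1,299.4 billion.
ΔT of −$20 billion changes first-round spending by −c·ΔT = +$15.2 billion, contributing k·(−c·ΔT) = (+$15.2 billion) / 0.4148 ≈ +$36.6 billion.
Net ΔY = k(ΔG − c·ΔT) = (+$554.2 billion) / 0.4148 ≈ +$1,336 billion.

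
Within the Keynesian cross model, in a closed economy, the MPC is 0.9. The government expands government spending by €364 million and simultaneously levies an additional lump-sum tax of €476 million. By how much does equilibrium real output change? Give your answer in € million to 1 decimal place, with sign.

Expenditure multiplier = 1/(1 − MPC) = 1/(1 − 0.9) = 1/0.1 = 10.
ΔG contributes k·ΔG = (+€364 million) / 0.1 = +€3,640 million.
ΔT of +€476 million changes first-round spending by −c·ΔT = −€428.4 million, contributing k·(−c·ΔT) = (−€428.4 million) / 0.1 = −€4,284 million.
Net ΔY = k(ΔG − c·ΔT) = (−€64.4 million) / 0.1 = −€644 million.

−€644.0 million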